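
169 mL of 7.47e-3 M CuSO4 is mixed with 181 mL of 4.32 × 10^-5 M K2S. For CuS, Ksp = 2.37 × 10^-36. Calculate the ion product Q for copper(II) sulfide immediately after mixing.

Q = 8.06 x 10^-8

Total volume = 169 + 181 = 350 mL.
[Cu^2+] = 7.47 x 10^-3 × (169/350) = 3.607 x 10^-3 M
[S^2-] = 4.32 x 10^-5 × (181/350) = 2.234 × 10^-5 M
CuS(s) ⇌ Cu^2+ + S^2-, so Q = [Cu^2+][S^2-]
Q = (3.607 × 10^-3)(2.234 x 10^-5) = 8.06 × 10^-8
Q > Ksp, so CuS will precipitate.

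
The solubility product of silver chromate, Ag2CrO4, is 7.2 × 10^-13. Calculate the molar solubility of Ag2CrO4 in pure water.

Ag2CrO4(s) ⇌ 2 Ag^+ + CrO4^2-
Ksp = [Ag^+]^2[CrO4^2-]
For each mole of Ag2CrO4 that dissolves: [Ag^+] = 2s, [CrO4^2-] = s.
Substituting: Ksp = (2s)^2s = 4s^3
s = (7.2 × 10^-13 / 4)^(1/3) = 5.6 × 10^-5 M

s = 5.6 × 10^-5 M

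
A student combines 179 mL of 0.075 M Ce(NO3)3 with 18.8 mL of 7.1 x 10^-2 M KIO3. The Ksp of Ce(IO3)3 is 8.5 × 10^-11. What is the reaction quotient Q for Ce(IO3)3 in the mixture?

Total volume = 179 + 18.8 = 197.8 mL.
[Ce^3+] = 7.5 × 10^-2 × (179/197.8) = 6.79 × 10^-2 M
[IO3^-] = 7.1 × 10^-2 × (18.8/197.8) = 6.75 x 10^-3 M
Ce(IO3)3(s) ⇌ Ce^3+ + 3 IO3^-, so Q = [Ce^3+][IO3^-]^3
Q = (6.79 × 10^-2)(6.75 × 10^-3)^3 = 2.1 × 10^-8
Q > Ksp, so Ce(IO3)3 will precipitate.

Q ≈ 2.1 x 10^-8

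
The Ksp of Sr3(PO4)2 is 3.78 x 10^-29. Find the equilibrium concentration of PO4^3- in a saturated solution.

[PO4^3-] ≈ 1.62 × 10^-6 M

Sr3(PO4)2(s) <=> 3 Sr^2+ + 2 PO4^3-
Ksp = [Sr^2+]^3[PO4^3-]^2
If s mol/L of Sr3(PO4)2 dissolves, [Sr^2+] = 3s and [PO4^3-] = 2s.
So Ksp = (3s)^3 × (2s)^2 = 108s^5
s^5 = 3.78 x 10^-29 / 108, so s = 8.106 × 10^-7 M
[PO4^3-] = 2s = 1.62 × 10^-6 M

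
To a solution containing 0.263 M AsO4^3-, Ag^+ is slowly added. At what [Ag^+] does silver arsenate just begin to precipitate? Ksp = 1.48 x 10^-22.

Ag3AsO4(s) <=> 3 Ag^+ + AsO4^3-
Ksp = [Ag^+]^3[AsO4^3-]
Precipitation begins when Q = Ksp. With [AsO4^3-] = 0.263 M:
1.48 x 10^-22 = (0.263) × [Ag^+]^3
[Ag^+] = (1.48 x 10^-22 / 2.63 × 10^-1)^(1/3) = 8.26 × 10^-8 M

[Ag^+] = 8.26 × 10^-8 M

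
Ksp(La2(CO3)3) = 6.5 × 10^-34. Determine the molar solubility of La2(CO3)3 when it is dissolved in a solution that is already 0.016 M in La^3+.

s ≈ 4.5 × 10^-11 M

La2(CO3)3(s) ⇌ 2 La^3+(aq) + 3 CO3^2-(aq)
Ksp = [La^3+]^2[CO3^2-]^3
Let s = moles of La2(CO3)3 that dissolve per litre. [La^3+] = 0.016 + 2s ≈ 0.016, [CO3^2-] = 3s (since the La^3+ already present dominates).
Ksp ≈ (0.016)^2 × (3s)^3
s = 4.5 x 10^-11 M
Check: 2s = 9.1 × 10^-11 ≪ 0.016, so the approximation is valid.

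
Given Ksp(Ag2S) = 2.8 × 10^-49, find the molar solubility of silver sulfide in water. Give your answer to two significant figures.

Ag2S(s) ⇌ 2 Ag^+(aq) + S^2-(aq)
Ksp = [Ag^+]^2[S^2-]
With molar solubility s: [Ag^+] = 2s, [S^2-] = s.
Ksp = (2s)^2s = 4s^3
Solving, s = (2.8 × 10^-49/4)^(1/3) = 4.1 × 10^-17 M

4.1 × 10^-17 M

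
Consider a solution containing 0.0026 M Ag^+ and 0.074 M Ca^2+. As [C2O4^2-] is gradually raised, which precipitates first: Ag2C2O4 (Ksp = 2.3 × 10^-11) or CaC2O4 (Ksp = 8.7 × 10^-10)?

Each salt begins to precipitate when Q = Ksp, i.e. when [C2O4^2-] reaches its threshold.
For Ag2C2O4: 2.3 × 10^-11 = (0.0026)^2 × [C2O4^2-]  ⇒  [C2O4^2-] = 3.4 × 10^-6 M.
For CaC2O4: 8.7 × 10^-10 = 0.074 × [C2O4^2-]  ⇒  [C2O4^2-] = 1.2 × 10^-8 M.
The salt with the lower threshold [C2O4^2-] precipitates first: CaC2O4.

CaC2O4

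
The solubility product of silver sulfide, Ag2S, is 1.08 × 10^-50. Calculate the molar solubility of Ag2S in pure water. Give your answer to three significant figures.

Ag2S(s) ⇌ 2 Ag^+ + S^2-
Ksp = [Ag^+]^2[S^2-]
If s mol/L of Ag2S dissolves, [Ag^+] = 2s and [S^2-] = s.
Ksp = (2s)^2s = 4s^3
s^3 = 1.08 × 10^-50 / 4, so s = 1.39 x 10^-17 M

1.39 × 10^-17 M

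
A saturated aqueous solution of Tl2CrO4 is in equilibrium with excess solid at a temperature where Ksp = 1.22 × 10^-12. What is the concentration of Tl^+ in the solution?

Tl2CrO4(s) ⇌ 2 Tl^+(aq) + CrO4^2-(aq)
Ksp = [Tl^+]^2[CrO4^2-]
For each mole of Tl2CrO4 that dissolves: [Tl^+] = 2s, [CrO4^2-] = s.
Substituting: Ksp = (2s)^2s = 4s^3
s^3 = 1.22 × 10^-12 / 4, so s = 6.731 × 10^-5 M
[Tl^+] = 2s = 1.35 x 10^-4 M

[Tl^+] ≈ 1.35 × 10^-4 M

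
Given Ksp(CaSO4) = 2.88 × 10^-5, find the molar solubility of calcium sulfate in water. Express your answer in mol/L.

5.37 x 10^-3 M

CaSO4(s) ⇌ Ca^2+(aq) + SO4^2-(aq)
Ksp = [Ca^2+][SO4^2-]
If s mol/L of CaSO4 dissolves, [Ca^2+] = s and [SO4^2-] = s.
Ksp = s^2
s = (2.88 × 10^-5)^(1/2) = 5.37 x 10^-3 M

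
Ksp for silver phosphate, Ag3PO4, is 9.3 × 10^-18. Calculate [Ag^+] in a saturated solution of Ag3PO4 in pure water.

Ag3PO4(s) ⇌ 3 Ag^+ + PO4^3-
Ksp = [Ag^+]^3[PO4^3-]
Let s = molar solubility. Then [Ag^+] = 3s and [PO4^3-] = s.
Substituting: Ksp = (3s)^3s = 27s^4
Solving, s = (9.3 × 10^-18/27)^(1/4) = 2.42 x 10^-5 M
[Ag^+] = 3s = 7.3 × 10^-5 M

7.3 × 10^-5 M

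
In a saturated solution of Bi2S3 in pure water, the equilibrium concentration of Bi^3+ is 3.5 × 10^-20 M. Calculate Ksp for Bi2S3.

1.8e-97

Bi2S3(s) <=> 2 Bi^3+ + 3 S^2-
Stoichiometry gives [S^2-] = (3/2)[Bi^3+] = 5.25 × 10^-20 M.
Ksp = [Bi^3+]^2[S^2-]^3
Ksp = (3.5 × 10^-20)^2 × (5.25 × 10^-20)^3 = 1.8 × 10^-97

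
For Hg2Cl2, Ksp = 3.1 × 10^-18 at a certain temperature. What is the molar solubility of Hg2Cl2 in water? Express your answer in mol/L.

Hg2Cl2(s) ⇌ Hg2^2+ + 2 Cl^-
Ksp = [Hg2^2+][Cl^-]^2
Let s = molar solubility. Then [Hg2^2+] = s and [Cl^-] = 2s.
Ksp = s(2s)^2 = 4s^3
s^3 = 3.1 × 10^-18 / 4, so s = 9.2 x 10^-7 M

s ≈ 9.2e-7 M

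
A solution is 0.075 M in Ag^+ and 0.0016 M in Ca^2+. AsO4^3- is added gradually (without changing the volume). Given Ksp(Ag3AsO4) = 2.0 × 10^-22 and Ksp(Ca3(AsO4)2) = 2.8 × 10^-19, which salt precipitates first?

Precipitation of each salt starts when its ion product equals its Ksp.
For Ag3AsO4: 2.0 × 10^-22 = (0.075)^3 × [AsO4^3-]  ⇒  [AsO4^3-] = 4.7 x 10^-19 M.
For Ca3(AsO4)2: 2.8 × 10^-19 = (0.0016)^3 × [AsO4^3-]^2  ⇒  [AsO4^3-] = 8.3 × 10^-6 M.
The salt with the lower threshold [AsO4^3-] precipitates first: Ag3AsO4.

Ag3AsO4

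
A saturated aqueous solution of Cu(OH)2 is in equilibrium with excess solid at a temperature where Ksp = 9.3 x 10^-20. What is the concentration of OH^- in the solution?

Cu(OH)2(s) ⇌ Cu^2+(aq) + 2 OH^-(aq)
Ksp = [Cu^2+][OH^-]^2
With molar solubility s: [Cu^2+] = s, [OH^-] = 2s.
Ksp = s(2s)^2 = 4s^3
s = (9.3 x 10^-20 / 4)^(1/3) = 2.85 x 10^-7 M
[OH^-] = 2s = 5.7 × 10^-7 M

5.7 x 10^-7 M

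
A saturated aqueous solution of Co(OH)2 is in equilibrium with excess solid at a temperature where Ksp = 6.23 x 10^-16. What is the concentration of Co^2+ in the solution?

Co(OH)2(s) ⇌ Co^2+(aq) + 2 OH^-(aq)
Ksp = [Co^2+][OH^-]^2
With molar solubility s: [Co^2+] = s, [OH^-] = 2s.
Ksp = s(2s)^2 = 4s^3
Solving, s = (6.23 x 10^-16/4)^(1/3) = 5.380 x 10^-6 M
[Co^2+] = s = 5.38 × 10^-6 M

[Co^2+] = 5.38e-6 M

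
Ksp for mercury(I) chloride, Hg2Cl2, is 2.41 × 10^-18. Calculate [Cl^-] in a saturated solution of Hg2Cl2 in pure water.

[Cl^-] = 1.69 x 10^-6 M

Hg2Cl2(s) ⇌ Hg2^2+(aq) + 2 Cl^-(aq)
Ksp = [Hg2^2+][Cl^-]^2
Let s = molar solubility. Then [Hg2^2+] = s and [Cl^-] = 2s.
Ksp = s(2s)^2 = 4s^3
s = (2.41 × 10^-18 / 4)^(1/3) = 8.446 × 10^-7 M
[Cl^-] = 2s = 1.69 × 10^-6 M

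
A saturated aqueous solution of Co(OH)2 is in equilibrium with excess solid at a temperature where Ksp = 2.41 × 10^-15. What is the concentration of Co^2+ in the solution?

Co(OH)2(s) <=> Co^2+(aq) + 2 OH^-(aq)
Ksp = [Co^2+][OH^-]^2
For each mole of Co(OH)2 that dissolves: [Co^2+] = s, [OH^-] = 2s.
So Ksp = s × (2s)^2 = 4s^3
s = (2.41 × 10^-15 / 4)^(1/3) = 8.446 × 10^-6 M
[Co^2+] = s = 8.45 × 10^-6 M

[Co^2+] ≈ 8.45 × 10^-6 M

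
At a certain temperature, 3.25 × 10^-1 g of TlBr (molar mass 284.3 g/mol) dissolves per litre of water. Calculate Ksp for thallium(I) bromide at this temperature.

1.31 × 10^-6

Molar solubility s = (3.25 x 10^-1 g/L) / (284.3 g/mol) = 1.143 x 10^-3 M.
TlBr(s) ⇌ Tl^+ + Br^-
Let s = molar solubility. Then [Tl^+] = s and [Br^-] = s.
Ksp = [Tl^+][Br^-]
Ksp = s^2
Ksp = (1.143 × 10^-3)^2 = 1.31 x 10^-6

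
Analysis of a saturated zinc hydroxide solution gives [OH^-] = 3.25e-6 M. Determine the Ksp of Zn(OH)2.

1.72e-17

Zn(OH)2(s) ⇌ Zn^2+ + 2 OH^-
Stoichiometry gives [Zn^2+] = (1/2)[OH^-] = 1.625 × 10^-6 M.
Ksp = [Zn^2+][OH^-]^2
Ksp = 1.625 × 10^-6 × (3.25 x 10^-6)^2 = 1.72 × 10^-17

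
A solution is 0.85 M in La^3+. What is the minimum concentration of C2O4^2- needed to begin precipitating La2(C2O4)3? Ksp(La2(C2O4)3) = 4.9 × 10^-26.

[C2O4^2-] = 4.1e-9 M

La2(C2O4)3(s) ⇌ 2 La^3+(aq) + 3 C2O4^2-(aq)
Ksp = [La^3+]^2[C2O4^2-]^3
Precipitation begins when Q = Ksp. With [La^3+] = 0.85 M:
4.9 × 10^-26 = (0.85)^2 × [C2O4^2-]^3
[C2O4^2-] = (4.9 × 10^-26 / 7.23 × 10^-1)^(1/3) = 4.1 x 10^-9 M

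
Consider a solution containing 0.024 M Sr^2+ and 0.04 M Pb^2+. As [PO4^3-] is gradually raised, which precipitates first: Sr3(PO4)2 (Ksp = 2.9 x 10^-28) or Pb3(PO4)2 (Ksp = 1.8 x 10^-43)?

Each salt begins to precipitate when Q = Ksp, i.e. when [PO4^3-] reaches its threshold.
For Sr3(PO4)2: 2.9 x 10^-28 = (0.024)^3 × [PO4^3-]^2  ⇒  [PO4^3-] = 4.6 × 10^-12 M.
For Pb3(PO4)2: 1.8 x 10^-43 = (0.04)^3 × [PO4^3-]^2  ⇒  [PO4^3-] = 5.3 × 10^-20 M.
The salt with the lower threshold [PO4^3-] precipitates first: Pb3(PO4)2.

Pb3(PO4)2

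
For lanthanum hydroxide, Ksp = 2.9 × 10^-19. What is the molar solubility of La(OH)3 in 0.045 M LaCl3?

La(OH)3(s) ⇌ La^3+(aq) + 3 OH^-(aq)
Ksp = [La^3+][OH^-]^3
Let s be the molar solubility in this solution. [La^3+] = 0.045 + s ≈ 0.045, [OH^-] = 3s (since La^3+ from LaCl3 dominates).
Ksp ≈ 0.045 × (3s)^3
s = 6.2 × 10^-7 M
Check: s = 6.2 × 10^-7 ≪ 0.045, so the approximation is valid.

6.2 x 10^-7 M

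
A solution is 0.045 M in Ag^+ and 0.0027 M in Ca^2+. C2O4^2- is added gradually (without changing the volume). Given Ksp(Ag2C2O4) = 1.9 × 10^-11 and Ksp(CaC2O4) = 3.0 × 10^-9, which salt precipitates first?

Ag2C2O4

Each salt begins to precipitate when Q = Ksp, i.e. when [C2O4^2-] reaches its threshold.
For Ag2C2O4: 1.9 × 10^-11 = (0.045)^2 × [C2O4^2-]  ⇒  [C2O4^2-] = 9.4 × 10^-9 M.
For CaC2O4: 3.0 × 10^-9 = 0.0027 × [C2O4^2-]  ⇒  [C2O4^2-] = 1.1 × 10^-6 M.
The salt with the lower threshold [C2O4^2-] precipitates first: Ag2C2O4.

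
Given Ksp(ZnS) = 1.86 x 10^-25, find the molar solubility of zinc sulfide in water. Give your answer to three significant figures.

ZnS(s) ⇌ Zn^2+(aq) + S^2-(aq)
Ksp = [Zn^2+][S^2-]
For each mole of ZnS that dissolves: [Zn^2+] = s, [S^2-] = s.
Ksp = s × s = s^2
s = √(1.86 x 10^-25) = 4.31 x 10^-13 M

s = 4.31e-13 M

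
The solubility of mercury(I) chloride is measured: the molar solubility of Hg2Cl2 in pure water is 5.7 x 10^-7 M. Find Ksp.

Hg2Cl2(s) ⇌ Hg2^2+(aq) + 2 Cl^-(aq)
Let s = molar solubility. Then [Hg2^2+] = s and [Cl^-] = 2s.
Ksp = [Hg2^2+][Cl^-]^2
Ksp = s(2s)^2 = 4s^3
Ksp = 4 × (5.7 x 10^-7)^3 = 7.4 × 10^-19

Ksp ≈ 7.4e-19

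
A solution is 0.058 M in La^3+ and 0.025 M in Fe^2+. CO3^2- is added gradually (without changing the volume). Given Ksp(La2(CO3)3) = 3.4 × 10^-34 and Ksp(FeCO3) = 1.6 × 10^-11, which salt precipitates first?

Each salt begins to precipitate when Q = Ksp, i.e. when [CO3^2-] reaches its threshold.
For La2(CO3)3: 3.4 × 10^-34 = (0.058)^2 × [CO3^2-]^3  ⇒  [CO3^2-] = 4.7 × 10^-11 M.
For FeCO3: 1.6 × 10^-11 = 0.025 × [CO3^2-]  ⇒  [CO3^2-] = 6.4 x 10^-10 M.
The salt with the lower threshold [CO3^2-] precipitates first: La2(CO3)3.

La2(CO3)3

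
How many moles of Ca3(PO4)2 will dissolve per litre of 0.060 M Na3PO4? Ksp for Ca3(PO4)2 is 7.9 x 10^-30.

Ca3(PO4)2(s) ⇌ 3 Ca^2+(aq) + 2 PO4^3-(aq)
Ksp = [Ca^2+]^3[PO4^3-]^2
If s mol/L dissolves here, [Ca^2+] = 3s, [PO4^3-] = 0.060 + 2s ≈ 0.060 (common-ion effect: PO4^3- is already 0.060 M).
Ksp ≈ (3s)^3 × (0.060)^2
s = 4.3 × 10^-10 M
Check: 2s = 8.7 x 10^-10 ≪ 0.060, so the approximation is valid.

s = 4.3 × 10^-10 M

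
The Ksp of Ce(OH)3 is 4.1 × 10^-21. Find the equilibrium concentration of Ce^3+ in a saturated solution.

Ce(OH)3(s) ⇌ Ce^3+(aq) + 3 OH^-(aq)
Ksp = [Ce^3+][OH^-]^3
If s mol/L of Ce(OH)3 dissolves, [Ce^3+] = s and [OH^-] = 3s.
Substituting: Ksp = s(3s)^3 = 27s^4
s = (4.1 × 10^-21 / 27)^(1/4) = 3.51 x 10^-6 M
[Ce^3+] = s = 3.5 × 10^-6 M

3.5 x 10^-6 M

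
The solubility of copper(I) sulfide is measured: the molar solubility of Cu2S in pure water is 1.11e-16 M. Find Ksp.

5.47 × 10^-48

Cu2S(s) <=> 2 Cu^+(aq) + S^2-(aq)
With molar solubility s: [Cu^+] = 2s, [S^2-] = s.
Ksp = [Cu^+]^2[S^2-]
Ksp = (2s)^2s = 4s^3
Ksp = 4 × (1.11 × 10^-16)^3 = 5.47 × 10^-48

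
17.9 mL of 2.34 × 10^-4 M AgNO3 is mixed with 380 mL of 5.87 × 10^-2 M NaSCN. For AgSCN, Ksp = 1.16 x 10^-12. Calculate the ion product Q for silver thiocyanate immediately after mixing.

Total volume = 17.9 + 380 = 397.9 mL.
[Ag^+] = 2.34 × 10^-4 × (17.9/397.9) = 1.053 × 10^-5 M
[SCN^-] = 5.87 × 10^-2 × (380/397.9) = 5.606 × 10^-2 M
AgSCN(s) <=> Ag^+ + SCN^-, so Q = [Ag^+][SCN^-]
Q = (1.053 x 10^-5)(5.606 x 10^-2) = 5.90 × 10^-7
Q > Ksp, so AgSCN will precipitate.

Q ≈ 5.90 × 10^-7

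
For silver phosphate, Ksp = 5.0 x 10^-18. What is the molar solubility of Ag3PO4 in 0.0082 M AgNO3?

s = 9.1 × 10^-12 M

Ag3PO4(s) ⇌ 3 Ag^+(aq) + PO4^3-(aq)
Ksp = [Ag^+]^3[PO4^3-]
If s mol/L dissolves here, [Ag^+] = 0.0082 + 3s ≈ 0.0082, [PO4^3-] = s (since Ag^+ from AgNO3 dominates).
Ksp ≈ (0.0082)^3 × s
s = 9.1 × 10^-12 M
Check: 3s = 2.7 x 10^-11 ≪ 0.0082, so the approximation is valid.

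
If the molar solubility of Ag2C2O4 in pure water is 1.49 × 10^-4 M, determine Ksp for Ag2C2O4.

Ag2C2O4(s) <=> 2 Ag^+ + C2O4^2-
With molar solubility s: [Ag^+] = 2s, [C2O4^2-] = s.
Ksp = [Ag^+]^2[C2O4^2-]
So Ksp = (2s)^2 × s = 4s^3
Ksp = 4 × (1.49 x 10^-4)^3 = 1.32 × 10^-11

1.32e-11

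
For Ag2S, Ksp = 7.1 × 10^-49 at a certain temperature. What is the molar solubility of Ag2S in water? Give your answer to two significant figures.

Ag2S(s) ⇌ 2 Ag^+(aq) + S^2-(aq)
Ksp = [Ag^+]^2[S^2-]
With molar solubility s: [Ag^+] = 2s, [S^2-] = s.
Ksp = (2s)^2s = 4s^3
s^3 = 7.1 × 10^-49 / 4, so s = 5.6 × 10^-17 M

s = 5.6 × 10^-17 M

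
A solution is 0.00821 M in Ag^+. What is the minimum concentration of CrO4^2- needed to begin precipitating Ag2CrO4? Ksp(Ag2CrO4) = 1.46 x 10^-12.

Ag2CrO4(s) <=> 2 Ag^+(aq) + CrO4^2-(aq)
Ksp = [Ag^+]^2[CrO4^2-]
Precipitation begins when Q = Ksp. With [Ag^+] = 0.00821 M:
1.46 x 10^-12 = (0.00821)^2 × [CrO4^2-]
[CrO4^2-] = (1.46 x 10^-12 / 6.740 x 10^-5) = 2.17 × 10^-8 M

[CrO4^2-] ≈ 2.17 × 10^-8 M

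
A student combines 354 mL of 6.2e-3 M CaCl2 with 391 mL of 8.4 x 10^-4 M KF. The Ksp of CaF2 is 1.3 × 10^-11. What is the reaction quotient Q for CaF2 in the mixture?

Total volume = 354 + 391 = 745 mL.
[Ca^2+] = 6.2 × 10^-3 × (354/745) = 2.95 × 10^-3 M
[F^-] = 8.4 × 10^-4 × (391/745) = 4.41 x 10^-4 M
CaF2(s) ⇌ Ca^2+(aq) + 2 F^-(aq), so Q = [Ca^2+][F^-]^2
Q = (2.95 × 10^-3)(4.41 × 10^-4)^2 = 5.7 x 10^-10
Q > Ksp, so CaF2 will precipitate.

Q = 5.7e-10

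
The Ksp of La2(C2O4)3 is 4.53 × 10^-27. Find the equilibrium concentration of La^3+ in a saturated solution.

La2(C2O4)3(s) ⇌ 2 La^3+(aq) + 3 C2O4^2-(aq)
Ksp = [La^3+]^2[C2O4^2-]^3
With molar solubility s: [La^3+] = 2s, [C2O4^2-] = 3s.
Ksp = (2s)^2(3s)^3 = 108s^5
s = (4.53 × 10^-27 / 108)^(1/5) = 2.111 × 10^-6 M
[La^3+] = 2s = 4.22 × 10^-6 M

[La^3+] ≈ 4.22e-6 M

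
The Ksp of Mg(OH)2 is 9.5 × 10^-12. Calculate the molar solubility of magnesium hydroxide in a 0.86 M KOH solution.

1.3e-11 M

Mg(OH)2(s) ⇌ Mg^2+ + 2 OH^-
Ksp = [Mg^2+][OH^-]^2
If s mol/L dissolves here, [Mg^2+] = s, [OH^-] = 0.86 + 2s ≈ 0.86 (Ksp is small, so little additional dissolves).
Ksp ≈ s × (0.86)^2
s = 1.3 × 10^-11 M
Check: 2s = 2.6 × 10^-11 ≪ 0.86, so the approximation is valid.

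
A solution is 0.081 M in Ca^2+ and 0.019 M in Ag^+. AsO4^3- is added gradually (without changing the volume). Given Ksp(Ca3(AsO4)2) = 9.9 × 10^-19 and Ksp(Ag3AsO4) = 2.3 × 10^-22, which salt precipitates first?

Ag3AsO4

Precipitation of each salt starts when its ion product equals its Ksp.
For Ca3(AsO4)2: 9.9 × 10^-19 = (0.081)^3 × [AsO4^3-]^2  ⇒  [AsO4^3-] = 4.3 × 10^-8 M.
For Ag3AsO4: 2.3 × 10^-22 = (0.019)^3 × [AsO4^3-]  ⇒  [AsO4^3-] = 3.4 × 10^-17 M.
The salt with the lower threshold [AsO4^3-] precipitates first: Ag3AsO4.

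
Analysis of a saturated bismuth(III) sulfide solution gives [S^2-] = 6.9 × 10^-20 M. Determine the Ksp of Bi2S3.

Bi2S3(s) <=> 2 Bi^3+ + 3 S^2-
Stoichiometry gives [Bi^3+] = (2/3)[S^2-] = 4.60 × 10^-20 M.
Ksp = [Bi^3+]^2[S^2-]^3
Ksp = (4.60 × 10^-20)^2 × (6.9 × 10^-20)^3 = 7.0 × 10^-97

Ksp = 7.0 × 10^-97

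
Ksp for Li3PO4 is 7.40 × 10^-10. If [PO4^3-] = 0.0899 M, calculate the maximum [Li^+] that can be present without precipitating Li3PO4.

[Li^+] = 2.02e-3 M

Li3PO4(s) ⇌ 3 Li^+(aq) + PO4^3-(aq)
Ksp = [Li^+]^3[PO4^3-]
Precipitation begins when Q = Ksp. With [PO4^3-] = 0.0899 M:
7.40 × 10^-10 = (0.0899) × [Li^+]^3
[Li^+] = (7.40 × 10^-10 / 8.99 × 10^-2)^(1/3) = 2.02 x 10^-3 M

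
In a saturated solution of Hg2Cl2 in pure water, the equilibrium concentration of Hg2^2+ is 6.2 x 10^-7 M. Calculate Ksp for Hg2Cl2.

Hg2Cl2(s) ⇌ Hg2^2+(aq) + 2 Cl^-(aq)
Stoichiometry gives [Cl^-] = (2/1)[Hg2^2+] = 1.24 × 10^-6 M.
Ksp = [Hg2^2+][Cl^-]^2
Ksp = 6.2 × 10^-7 × (1.24 x 10^-6)^2 = 9.5 × 10^-19

9.5e-19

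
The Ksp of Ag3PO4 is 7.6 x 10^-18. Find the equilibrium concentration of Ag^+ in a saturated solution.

[Ag^+] = 6.9e-5 M

Ag3PO4(s) <=> 3 Ag^+ + PO4^3-
Ksp = [Ag^+]^3[PO4^3-]
With molar solubility s: [Ag^+] = 3s, [PO4^3-] = s.
Substituting: Ksp = (3s)^3s = 27s^4
s^4 = 7.6 x 10^-18 / 27, so s = 2.30 x 10^-5 M
[Ag^+] = 3s = 6.9 × 10^-5 M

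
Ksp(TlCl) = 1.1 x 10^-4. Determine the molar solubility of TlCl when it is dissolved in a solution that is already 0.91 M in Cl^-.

s = 1.2e-4 M

TlCl(s) ⇌ Tl^+ + Cl^-
Ksp = [Tl^+][Cl^-]
Let s be the molar solubility in this solution. [Tl^+] = s, [Cl^-] = 0.91 + s ≈ 0.91 (Ksp is small, so little additional dissolves).
Ksp ≈ s × 0.91
s = 1.2 × 10^-4 M
Check: s = 1.2 × 10^-4 ≪ 0.91, so the approximation is valid.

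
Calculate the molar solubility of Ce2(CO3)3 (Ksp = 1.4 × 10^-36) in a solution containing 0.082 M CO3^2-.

Ce2(CO3)3(s) <=> 2 Ce^3+(aq) + 3 CO3^2-(aq)
Ksp = [Ce^3+]^2[CO3^2-]^3
Let s be the molar solubility in this solution. [Ce^3+] = 2s, [CO3^2-] = 0.082 + 3s ≈ 0.082 (since the CO3^2- already present dominates).
Ksp ≈ (2s)^2 × (0.082)^3
s = 2.5 × 10^-17 M
Check: 3s = 7.6 × 10^-17 ≪ 0.082, so the approximation is valid.

s ≈ 2.5e-17 M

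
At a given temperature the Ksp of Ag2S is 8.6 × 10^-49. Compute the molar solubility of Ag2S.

s = 6.0e-17 M

Ag2S(s) <=> 2 Ag^+(aq) + S^2-(aq)
Ksp = [Ag^+]^2[S^2-]
If s mol/L of Ag2S dissolves, [Ag^+] = 2s and [S^2-] = s.
So Ksp = (2s)^2 × s = 4s^3
s^3 = 8.6 × 10^-49 / 4, so s = 6.0 x 10^-17 M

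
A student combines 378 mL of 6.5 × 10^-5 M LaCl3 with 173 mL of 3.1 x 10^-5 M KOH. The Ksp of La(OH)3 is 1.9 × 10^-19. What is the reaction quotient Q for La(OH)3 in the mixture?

Total volume = 378 + 173 = 551 mL.
[La^3+] = 6.5 × 10^-5 × (378/551) = 4.46 x 10^-5 M
[OH^-] = 3.1 x 10^-5 × (173/551) = 9.73 x 10^-6 M
La(OH)3(s) ⇌ La^3+(aq) + 3 OH^-(aq), so Q = [La^3+][OH^-]^3
Q = (4.46 × 10^-5)(9.73 × 10^-6)^3 = 4.1 × 10^-20
Q < Ksp, so no precipitate of La(OH)3 forms.

Q ≈ 4.1 x 10^-20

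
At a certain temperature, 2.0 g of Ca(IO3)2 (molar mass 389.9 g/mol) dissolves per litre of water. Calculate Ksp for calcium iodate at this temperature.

Ksp ≈ 5.4 × 10^-7

Molar solubility s = (2.0 g/L) / (389.9 g/mol) = 5.13 × 10^-3 M.
Ca(IO3)2(s) ⇌ Ca^2+(aq) + 2 IO3^-(aq)
Let s = molar solubility. Then [Ca^2+] = s and [IO3^-] = 2s.
Ksp = [Ca^2+][IO3^-]^2
Substituting: Ksp = s(2s)^2 = 4s^3
With s = 5.13 × 10^-3: Ksp = 5.4 x 10^-7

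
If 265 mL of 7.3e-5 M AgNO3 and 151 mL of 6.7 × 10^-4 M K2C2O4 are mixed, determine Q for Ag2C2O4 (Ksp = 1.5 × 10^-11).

5.3 × 10^-13

Total volume = 265 + 151 = 416 mL.
[Ag^+] = 7.3 × 10^-5 × (265/416) = 4.65 x 10^-5 M
[C2O4^2-] = 6.7 x 10^-4 × (151/416) = 2.43 x 10^-4 M
Ag2C2O4(s) ⇌ 2 Ag^+(aq) + C2O4^2-(aq), so Q = [Ag^+]^2[C2O4^2-]
Q = (4.65 × 10^-5)^2(2.43 × 10^-4) = 5.3 × 10^-13
Q < Ksp, so no precipitate of Ag2C2O4 forms.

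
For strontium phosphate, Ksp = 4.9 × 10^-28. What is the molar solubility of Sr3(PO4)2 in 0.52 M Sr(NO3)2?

Sr3(PO4)2(s) ⇌ 3 Sr^2+(aq) + 2 PO4^3-(aq)
Ksp = [Sr^2+]^3[PO4^3-]^2
Let s be the molar solubility in this solution. [Sr^2+] = 0.52 + 3s ≈ 0.52, [PO4^3-] = 2s (Ksp is small, so little additional dissolves).
Ksp ≈ (0.52)^3 × (2s)^2
s = 3.0 × 10^-14 M
Check: 3s = 8.9 x 10^-14 ≪ 0.52, so the approximation is valid.

3.0e-14 M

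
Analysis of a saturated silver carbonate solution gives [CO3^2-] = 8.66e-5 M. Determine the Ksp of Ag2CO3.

Ag2CO3(s) ⇌ 2 Ag^+ + CO3^2-
Stoichiometry gives [Ag^+] = (2/1)[CO3^2-] = 1.732 × 10^-4 M.
Ksp = [Ag^+]^2[CO3^2-]
Ksp = (1.732 x 10^-4)^2 × 8.66 × 10^-5 = 2.60 x 10^-12

2.60e-12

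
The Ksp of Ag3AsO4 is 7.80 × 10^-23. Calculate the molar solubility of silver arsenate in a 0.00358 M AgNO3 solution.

s = 1.70e-15 M

Ag3AsO4(s) ⇌ 3 Ag^+(aq) + AsO4^3-(aq)
Ksp = [Ag^+]^3[AsO4^3-]
Let s be the molar solubility in this solution. [Ag^+] = 0.00358 + 3s ≈ 0.00358, [AsO4^3-] = s (Ksp is small, so little additional dissolves).
Ksp ≈ (0.00358)^3 × s
s = 1.70 x 10^-15 M
Check: 3s = 5.1 × 10^-15 ≪ 0.00358, so the approximation is valid.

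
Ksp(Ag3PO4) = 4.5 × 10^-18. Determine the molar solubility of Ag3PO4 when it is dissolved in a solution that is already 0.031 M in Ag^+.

Ag3PO4(s) ⇌ 3 Ag^+ + PO4^3-
Ksp = [Ag^+]^3[PO4^3-]
If s mol/L dissolves here, [Ag^+] = 0.031 + 3s ≈ 0.031, [PO4^3-] = s (Ksp is small, so little additional dissolves).
Ksp ≈ (0.031)^3 × s
s = 1.5 × 10^-13 M
Check: 3s = 4.5 × 10^-13 ≪ 0.031, so the approximation is valid.

1.5e-13 M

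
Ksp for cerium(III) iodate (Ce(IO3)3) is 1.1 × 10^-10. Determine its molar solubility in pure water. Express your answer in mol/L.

Ce(IO3)3(s) <=> Ce^3+ + 3 IO3^-
Ksp = [Ce^3+][IO3^-]^3
For each mole of Ce(IO3)3 that dissolves: [Ce^3+] = s, [IO3^-] = 3s.
So Ksp = s × (3s)^3 = 27s^4
s^4 = 1.1 × 10^-10 / 27, so s = 1.4 × 10^-3 M

1.4 x 10^-3 M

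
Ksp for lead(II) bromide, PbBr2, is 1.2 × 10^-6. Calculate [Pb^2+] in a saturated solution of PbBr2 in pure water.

PbBr2(s) <=> Pb^2+(aq) + 2 Br^-(aq)
Ksp = [Pb^2+][Br^-]^2
Let s = molar solubility. Then [Pb^2+] = s and [Br^-] = 2s.
Ksp = s(2s)^2 = 4s^3
Solving, s = (1.2 × 10^-6/4)^(1/3) = 6.69 × 10^-3 M
[Pb^2+] = s = 6.7 × 10^-3 M

[Pb^2+] ≈ 6.7 × 10^-3 M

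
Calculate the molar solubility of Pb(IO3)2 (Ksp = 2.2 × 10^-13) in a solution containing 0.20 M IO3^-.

5.5 x 10^-12 M

Pb(IO3)2(s) ⇌ Pb^2+(aq) + 2 IO3^-(aq)
Ksp = [Pb^2+][IO3^-]^2
Let s be the molar solubility in this solution. [Pb^2+] = s, [IO3^-] = 0.20 + 2s ≈ 0.20 (common-ion effect: IO3^- is already 0.20 M).
Ksp ≈ s × (0.20)^2
s = 5.5 x 10^-12 M
Check: 2s = 1.1 × 10^-11 ≪ 0.20, so the approximation is valid.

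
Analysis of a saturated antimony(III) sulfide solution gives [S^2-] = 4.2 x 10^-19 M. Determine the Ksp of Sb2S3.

Ksp = 5.8e-93

Sb2S3(s) ⇌ 2 Sb^3+ + 3 S^2-
Stoichiometry gives [Sb^3+] = (2/3)[S^2-] = 2.80 x 10^-19 M.
Ksp = [Sb^3+]^2[S^2-]^3
Ksp = (2.80 × 10^-19)^2 × (4.2 × 10^-19)^3 = 5.8 x 10^-93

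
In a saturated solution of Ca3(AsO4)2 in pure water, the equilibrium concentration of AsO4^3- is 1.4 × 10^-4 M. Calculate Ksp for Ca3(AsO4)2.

Ca3(AsO4)2(s) ⇌ 3 Ca^2+ + 2 AsO4^3-
Stoichiometry gives [Ca^2+] = (3/2)[AsO4^3-] = 2.10 × 10^-4 M.
Ksp = [Ca^2+]^3[AsO4^3-]^2
Ksp = (2.10 × 10^-4)^3 × (1.4 × 10^-4)^2 = 1.8 × 10^-19

Ksp = 1.8 × 10^-19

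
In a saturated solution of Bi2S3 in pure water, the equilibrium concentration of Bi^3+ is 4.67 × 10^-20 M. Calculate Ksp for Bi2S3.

Bi2S3(s) <=> 2 Bi^3+(aq) + 3 S^2-(aq)
Stoichiometry gives [S^2-] = (3/2)[Bi^3+] = 7.005 × 10^-20 M.
Ksp = [Bi^3+]^2[S^2-]^3
Ksp = (4.67 × 10^-20)^2 × (7.005 × 10^-20)^3 = 7.50 × 10^-97

Ksp ≈ 7.50 x 10^-97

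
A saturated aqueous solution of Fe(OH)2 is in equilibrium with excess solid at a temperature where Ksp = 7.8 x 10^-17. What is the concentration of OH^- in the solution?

Fe(OH)2(s) <=> Fe^2+ + 2 OH^-
Ksp = [Fe^2+][OH^-]^2
Let s = molar solubility. Then [Fe^2+] = s and [OH^-] = 2s.
Substituting: Ksp = s(2s)^2 = 4s^3
s^3 = 7.8 x 10^-17 / 4, so s = 2.69 × 10^-6 M
[OH^-] = 2s = 5.4 x 10^-6 M

5.4 x 10^-6 M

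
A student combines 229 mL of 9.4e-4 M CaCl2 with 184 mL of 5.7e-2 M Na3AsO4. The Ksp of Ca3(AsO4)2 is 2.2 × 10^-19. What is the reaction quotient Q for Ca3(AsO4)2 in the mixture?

Total volume = 229 + 184 = 413 mL.
[Ca^2+] = 9.4 × 10^-4 × (229/413) = 5.21 × 10^-4 M
[AsO4^3-] = 5.7 × 10^-2 × (184/413) = 2.54 × 10^-2 M
Ca3(AsO4)2(s) ⇌ 3 Ca^2+ + 2 AsO4^3-, so Q = [Ca^2+]^3[AsO4^3-]^2
Q = (5.21 × 10^-4)^3(2.54 × 10^-2)^2 = 9.1 × 10^-14
Q > Ksp, so Ca3(AsO4)2 will precipitate.

Q ≈ 9.1e-14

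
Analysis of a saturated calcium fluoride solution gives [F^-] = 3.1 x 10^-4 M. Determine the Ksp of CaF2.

CaF2(s) ⇌ Ca^2+(aq) + 2 F^-(aq)
Stoichiometry gives [Ca^2+] = (1/2)[F^-] = 1.55 x 10^-4 M.
Ksp = [Ca^2+][F^-]^2
Ksp = 1.55 x 10^-4 × (3.1 × 10^-4)^2 = 1.5 x 10^-11

Ksp ≈ 1.5 × 10^-11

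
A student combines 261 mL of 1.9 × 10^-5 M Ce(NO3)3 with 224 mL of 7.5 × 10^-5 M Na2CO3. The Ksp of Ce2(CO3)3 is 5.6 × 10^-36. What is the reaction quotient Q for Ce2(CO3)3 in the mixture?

Q ≈ 4.3e-24

Total volume = 261 + 224 = 485 mL.
[Ce^3+] = 1.9 × 10^-5 × (261/485) = 1.02 × 10^-5 M
[CO3^2-] = 7.5 × 10^-5 × (224/485) = 3.46 × 10^-5 M
Ce2(CO3)3(s) <=> 2 Ce^3+(aq) + 3 CO3^2-(aq), so Q = [Ce^3+]^2[CO3^2-]^3
Q = (1.02 x 10^-5)^2(3.46 × 10^-5)^3 = 4.3 × 10^-24
Q > Ksp, so Ce2(CO3)3 will precipitate.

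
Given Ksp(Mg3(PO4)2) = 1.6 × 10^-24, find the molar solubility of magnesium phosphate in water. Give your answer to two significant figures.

6.8 x 10^-6 M

Mg3(PO4)2(s) ⇌ 3 Mg^2+ + 2 PO4^3-
Ksp = [Mg^2+]^3[PO4^3-]^2
With molar solubility s: [Mg^2+] = 3s, [PO4^3-] = 2s.
So Ksp = (3s)^3 × (2s)^2 = 108s^5
Solving, s = (1.6 × 10^-24/108)^(1/5) = 6.8 × 10^-6 M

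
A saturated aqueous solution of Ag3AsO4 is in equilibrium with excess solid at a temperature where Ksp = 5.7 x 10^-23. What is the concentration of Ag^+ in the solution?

[Ag^+] ≈ 3.6e-6 M

Ag3AsO4(s) ⇌ 3 Ag^+(aq) + AsO4^3-(aq)
Ksp = [Ag^+]^3[AsO4^3-]
For each mole of Ag3AsO4 that dissolves: [Ag^+] = 3s, [AsO4^3-] = s.
Ksp = (3s)^3s = 27s^4
s^4 = 5.7 x 10^-23 / 27, so s = 1.21 × 10^-6 M
[Ag^+] = 3s = 3.6 x 10^-6 M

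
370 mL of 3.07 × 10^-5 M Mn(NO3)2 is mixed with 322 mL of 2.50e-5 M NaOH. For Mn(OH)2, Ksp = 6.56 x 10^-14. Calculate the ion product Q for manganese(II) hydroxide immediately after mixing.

Total volume = 370 + 322 = 692 mL.
[Mn^2+] = 3.07 x 10^-5 × (370/692) = 1.641 x 10^-5 M
[OH^-] = 2.50 × 10^-5 × (322/692) = 1.163 × 10^-5 M
Mn(OH)2(s) ⇌ Mn^2+(aq) + 2 OH^-(aq), so Q = [Mn^2+][OH^-]^2
Q = (1.641 x 10^-5)(1.163 x 10^-5)^2 = 2.22 × 10^-15
Q < Ksp, so no precipitate of Mn(OH)2 forms.

2.22 × 10^-15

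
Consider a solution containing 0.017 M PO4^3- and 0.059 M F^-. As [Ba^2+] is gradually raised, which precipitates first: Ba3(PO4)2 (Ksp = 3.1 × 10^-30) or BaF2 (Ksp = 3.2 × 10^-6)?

Each salt begins to precipitate when Q = Ksp, i.e. when [Ba^2+] reaches its threshold.
For Ba3(PO4)2: 3.1 × 10^-30 = (0.017)^2 × [Ba^2+]^3  ⇒  [Ba^2+] = 2.2 x 10^-9 M.
For BaF2: 3.2 × 10^-6 = (0.059)^2 × [Ba^2+]  ⇒  [Ba^2+] = 9.2 × 10^-4 M.
The salt with the lower threshold [Ba^2+] precipitates first: Ba3(PO4)2.

Ba3(PO4)2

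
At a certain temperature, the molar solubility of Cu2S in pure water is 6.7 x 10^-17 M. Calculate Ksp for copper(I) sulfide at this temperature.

Ksp = 1.2 × 10^-48

Cu2S(s) <=> 2 Cu^+ + S^2-
Let s = molar solubility. Then [Cu^+] = 2s and [S^2-] = s.
Ksp = [Cu^+]^2[S^2-]
Ksp = (2s)^2s = 4s^3
With s = 6.7 × 10^-17: Ksp = 1.2 × 10^-48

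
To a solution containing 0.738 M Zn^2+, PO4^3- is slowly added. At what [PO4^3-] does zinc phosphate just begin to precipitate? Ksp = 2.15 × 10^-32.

Zn3(PO4)2(s) <=> 3 Zn^2+ + 2 PO4^3-
Ksp = [Zn^2+]^3[PO4^3-]^2
Precipitation begins when Q = Ksp. With [Zn^2+] = 0.738 M:
2.15 × 10^-32 = (0.738)^3 × [PO4^3-]^2
[PO4^3-] = (2.15 × 10^-32 / 4.019 × 10^-1)^(1/2) = 2.31 × 10^-16 M

[PO4^3-] = 2.31 x 10^-16 M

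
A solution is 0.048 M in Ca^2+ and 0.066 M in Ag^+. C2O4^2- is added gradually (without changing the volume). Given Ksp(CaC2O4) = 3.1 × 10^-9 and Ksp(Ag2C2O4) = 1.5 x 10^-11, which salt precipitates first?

Precipitation of each salt starts when its ion product equals its Ksp.
For CaC2O4: 3.1 × 10^-9 = 0.048 × [C2O4^2-]  ⇒  [C2O4^2-] = 6.5 x 10^-8 M.
For Ag2C2O4: 1.5 x 10^-11 = (0.066)^2 × [C2O4^2-]  ⇒  [C2O4^2-] = 3.4 × 10^-9 M.
The salt with the lower threshold [C2O4^2-] precipitates first: Ag2C2O4.

Ag2C2O4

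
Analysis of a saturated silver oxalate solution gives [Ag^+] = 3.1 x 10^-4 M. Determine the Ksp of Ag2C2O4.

Ag2C2O4(s) <=> 2 Ag^+ + C2O4^2-
Stoichiometry gives [C2O4^2-] = (1/2)[Ag^+] = 1.55 × 10^-4 M.
Ksp = [Ag^+]^2[C2O4^2-]
Ksp = (3.1 x 10^-4)^2 × 1.55 x 10^-4 = 1.5 × 10^-11

Ksp ≈ 1.5 × 10^-11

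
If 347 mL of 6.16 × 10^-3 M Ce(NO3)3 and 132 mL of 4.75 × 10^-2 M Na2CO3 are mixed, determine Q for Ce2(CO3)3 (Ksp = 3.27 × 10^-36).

4.47 × 10^-11

Total volume = 347 + 132 = 479 mL.
[Ce^3+] = 6.16 × 10^-3 × (347/479) = 4.462 x 10^-3 M
[CO3^2-] = 4.75 × 10^-2 × (132/479) = 1.309 x 10^-2 M
Ce2(CO3)3(s) ⇌ 2 Ce^3+ + 3 CO3^2-, so Q = [Ce^3+]^2[CO3^2-]^3
Q = (4.462 x 10^-3)^2(1.309 × 10^-2)^3 = 4.47 × 10^-11
Q > Ksp, so Ce2(CO3)3 will precipitate.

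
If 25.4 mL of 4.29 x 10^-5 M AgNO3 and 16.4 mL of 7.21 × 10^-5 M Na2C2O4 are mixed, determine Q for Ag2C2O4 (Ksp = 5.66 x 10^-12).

Q = 1.92 x 10^-14

Total volume = 25.4 + 16.4 = 41.8 mL.
[Ag^+] = 4.29 × 10^-5 × (25.4/41.8) = 2.607 × 10^-5 M
[C2O4^2-] = 7.21 x 10^-5 × (16.4/41.8) = 2.829 × 10^-5 M
Ag2C2O4(s) ⇌ 2 Ag^+ + C2O4^2-, so Q = [Ag^+]^2[C2O4^2-]
Q = (2.607 × 10^-5)^2(2.829 × 10^-5) = 1.92 × 10^-14
Q < Ksp, so no precipitate of Ag2C2O4 forms.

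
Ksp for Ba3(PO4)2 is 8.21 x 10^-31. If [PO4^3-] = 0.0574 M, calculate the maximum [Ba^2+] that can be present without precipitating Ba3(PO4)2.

6.29 × 10^-10 M

Ba3(PO4)2(s) ⇌ 3 Ba^2+(aq) + 2 PO4^3-(aq)
Ksp = [Ba^2+]^3[PO4^3-]^2
Precipitation begins when Q = Ksp. With [PO4^3-] = 0.0574 M:
8.21 x 10^-31 = (0.0574)^2 × [Ba^2+]^3
[Ba^2+] = (8.21 x 10^-31 / 3.295 x 10^-3)^(1/3) = 6.29 × 10^-10 M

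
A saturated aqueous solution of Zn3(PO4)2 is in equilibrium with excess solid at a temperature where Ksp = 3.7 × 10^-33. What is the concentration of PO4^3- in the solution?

Zn3(PO4)2(s) ⇌ 3 Zn^2+ + 2 PO4^3-
Ksp = [Zn^2+]^3[PO4^3-]^2
For each mole of Zn3(PO4)2 that dissolves: [Zn^2+] = 3s, [PO4^3-] = 2s.
Substituting: Ksp = (3s)^3(2s)^2 = 108s^5
s = (3.7 × 10^-33 / 108)^(1/5) = 1.28 × 10^-7 M
[PO4^3-] = 2s = 2.6 × 10^-7 M

[PO4^3-] = 2.6e-7 M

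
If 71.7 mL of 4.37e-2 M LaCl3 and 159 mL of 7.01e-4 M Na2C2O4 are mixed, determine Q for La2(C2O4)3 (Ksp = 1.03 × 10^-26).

Q ≈ 2.08 x 10^-14

Total volume = 71.7 + 159 = 230.7 mL.
[La^3+] = 4.37 × 10^-2 × (71.7/230.7) = 1.358 × 10^-2 M
[C2O4^2-] = 7.01 × 10^-4 × (159/230.7) = 4.831 × 10^-4 M
La2(C2O4)3(s) <=> 2 La^3+ + 3 C2O4^2-, so Q = [La^3+]^2[C2O4^2-]^3
Q = (1.358 x 10^-2)^2(4.831 × 10^-4)^3 = 2.08 x 10^-14
Q > Ksp, so La2(C2O4)3 will precipitate.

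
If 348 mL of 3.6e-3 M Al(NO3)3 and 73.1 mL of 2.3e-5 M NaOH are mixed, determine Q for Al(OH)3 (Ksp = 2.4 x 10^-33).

Total volume = 348 + 73.1 = 421.1 mL.
[Al^3+] = 3.6 × 10^-3 × (348/421.1) = 2.98 x 10^-3 M
[OH^-] = 2.3 × 10^-5 × (73.1/421.1) = 3.99 × 10^-6 M
Al(OH)3(s) ⇌ Al^3+(aq) + 3 OH^-(aq), so Q = [Al^3+][OH^-]^3
Q = (2.98 × 10^-3)(3.99 × 10^-6)^3 = 1.9 × 10^-19
Q > Ksp, so Al(OH)3 will precipitate.

1.9 × 10^-19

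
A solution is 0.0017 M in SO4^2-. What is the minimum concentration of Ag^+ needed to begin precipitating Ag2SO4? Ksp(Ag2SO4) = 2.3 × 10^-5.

1.2e-1 M

Ag2SO4(s) ⇌ 2 Ag^+ + SO4^2-
Ksp = [Ag^+]^2[SO4^2-]
Precipitation begins when Q = Ksp. With [SO4^2-] = 0.0017 M:
2.3 × 10^-5 = (0.0017) × [Ag^+]^2
[Ag^+] = (2.3 × 10^-5 / 1.7 x 10^-3)^(1/2) = 1.2 × 10^-1 M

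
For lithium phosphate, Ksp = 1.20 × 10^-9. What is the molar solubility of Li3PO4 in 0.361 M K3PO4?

s = 4.97e-4 M

Li3PO4(s) ⇌ 3 Li^+ + PO4^3-
Ksp = [Li^+]^3[PO4^3-]
Let s be the molar solubility in this solution. [Li^+] = 3s, [PO4^3-] = 0.361 + s ≈ 0.361 (Ksp is small, so little additional dissolves).
Ksp ≈ (3s)^3 × 0.361
s = 4.97 × 10^-4 M
Check: s = 5.0 × 10^-4 ≪ 0.361, so the approximation is valid.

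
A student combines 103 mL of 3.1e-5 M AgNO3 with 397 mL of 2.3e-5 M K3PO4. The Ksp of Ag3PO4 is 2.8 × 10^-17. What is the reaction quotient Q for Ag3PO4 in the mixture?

Total volume = 103 + 397 = 500 mL.
[Ag^+] = 3.1 × 10^-5 × (103/500) = 6.39 × 10^-6 M
[PO4^3-] = 2.3 × 10^-5 × (397/500) = 1.83 × 10^-5 M
Ag3PO4(s) ⇌ 3 Ag^+ + PO4^3-, so Q = [Ag^+]^3[PO4^3-]
Q = (6.39 × 10^-6)^3(1.83 × 10^-5) = 4.8 x 10^-21
Q < Ksp, so no precipitate of Ag3PO4 forms.

Q ≈ 4.8 × 10^-21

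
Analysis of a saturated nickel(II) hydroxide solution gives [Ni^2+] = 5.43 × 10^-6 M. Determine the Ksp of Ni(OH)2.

Ni(OH)2(s) ⇌ Ni^2+ + 2 OH^-
Stoichiometry gives [OH^-] = (2/1)[Ni^2+] = 1.086 x 10^-5 M.
Ksp = [Ni^2+][OH^-]^2
Ksp = 5.43 × 10^-6 × (1.086 x 10^-5)^2 = 6.40 × 10^-16

Ksp = 6.40 × 10^-16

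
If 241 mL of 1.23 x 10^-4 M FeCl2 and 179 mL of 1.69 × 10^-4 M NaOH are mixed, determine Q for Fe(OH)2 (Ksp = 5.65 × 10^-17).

Q = 3.66 x 10^-13

Total volume = 241 + 179 = 420 mL.
[Fe^2+] = 1.23 × 10^-4 × (241/420) = 7.058 x 10^-5 M
[OH^-] = 1.69 × 10^-4 × (179/420) = 7.203 × 10^-5 M
Fe(OH)2(s) ⇌ Fe^2+ + 2 OH^-, so Q = [Fe^2+][OH^-]^2
Q = (7.058 x 10^-5)(7.203 × 10^-5)^2 = 3.66 × 10^-13
Q > Ksp, so Fe(OH)2 will precipitate.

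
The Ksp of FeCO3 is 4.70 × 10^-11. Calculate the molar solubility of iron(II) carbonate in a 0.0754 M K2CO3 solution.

6.23 × 10^-10 M

FeCO3(s) ⇌ Fe^2+ + CO3^2-
Ksp = [Fe^2+][CO3^2-]
Let s be the molar solubility in this solution. [Fe^2+] = s, [CO3^2-] = 0.0754 + s ≈ 0.0754 (Ksp is small, so little additional dissolves).
Ksp ≈ s × 0.0754
s = 6.23 x 10^-10 M
Check: s = 6.2 x 10^-10 ≪ 0.0754, so the approximation is valid.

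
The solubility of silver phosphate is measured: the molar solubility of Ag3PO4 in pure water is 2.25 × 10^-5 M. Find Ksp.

Ag3PO4(s) ⇌ 3 Ag^+ + PO4^3-
With molar solubility s: [Ag^+] = 3s, [PO4^3-] = s.
Ksp = [Ag^+]^3[PO4^3-]
Ksp = (3s)^3s = 27s^4
Ksp = 27 × (2.25 × 10^-5)^4 = 6.92 × 10^-18

6.92 × 10^-18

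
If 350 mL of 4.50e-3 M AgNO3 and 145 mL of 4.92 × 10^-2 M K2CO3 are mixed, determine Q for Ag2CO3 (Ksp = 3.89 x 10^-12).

Total volume = 350 + 145 = 495 mL.
[Ag^+] = 4.50 x 10^-3 × (350/495) = 3.182 x 10^-3 M
[CO3^2-] = 4.92 x 10^-2 × (145/495) = 1.441 x 10^-2 M
Ag2CO3(s) ⇌ 2 Ag^+ + CO3^2-, so Q = [Ag^+]^2[CO3^2-]
Q = (3.182 × 10^-3)^2(1.441 × 10^-2) = 1.46 × 10^-7
Q > Ksp, so Ag2CO3 will precipitate.

Q = 1.46e-7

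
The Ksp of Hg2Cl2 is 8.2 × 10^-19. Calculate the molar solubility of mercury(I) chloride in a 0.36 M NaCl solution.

s ≈ 6.3 × 10^-18 M

Hg2Cl2(s) ⇌ Hg2^2+(aq) + 2 Cl^-(aq)
Ksp = [Hg2^2+][Cl^-]^2
If s mol/L dissolves here, [Hg2^2+] = s, [Cl^-] = 0.36 + 2s ≈ 0.36 (common-ion effect: Cl^- is already 0.36 M).
Ksp ≈ s × (0.36)^2
s = 6.3 x 10^-18 M
Check: 2s = 1.3 x 10^-17 ≪ 0.36, so the approximation is valid.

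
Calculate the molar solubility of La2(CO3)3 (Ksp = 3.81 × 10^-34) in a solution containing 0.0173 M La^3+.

s ≈ 3.61 × 10^-11 M

La2(CO3)3(s) ⇌ 2 La^3+ + 3 CO3^2-
Ksp = [La^3+]^2[CO3^2-]^3
Let s be the molar solubility in this solution. [La^3+] = 0.0173 + 2s ≈ 0.0173, [CO3^2-] = 3s (since the La^3+ already present dominates).
Ksp ≈ (0.0173)^2 × (3s)^3
s = 3.61 × 10^-11 M
Check: 2s = 7.2 x 10^-11 ≪ 0.0173, so the approximation is valid.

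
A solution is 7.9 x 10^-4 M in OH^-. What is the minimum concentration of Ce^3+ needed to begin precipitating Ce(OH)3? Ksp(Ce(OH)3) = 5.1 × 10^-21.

[Ce^3+] ≈ 1.0 × 10^-11 M

Ce(OH)3(s) ⇌ Ce^3+ + 3 OH^-
Ksp = [Ce^3+][OH^-]^3
Precipitation begins when Q = Ksp. With [OH^-] = 7.9 x 10^-4 M:
5.1 × 10^-21 = (7.9 x 10^-4)^3 × [Ce^3+]
[Ce^3+] = (5.1 × 10^-21 / 4.93 × 10^-10) = 1.0 × 10^-11 M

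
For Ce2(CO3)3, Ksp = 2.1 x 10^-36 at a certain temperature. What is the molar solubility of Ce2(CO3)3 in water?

Ce2(CO3)3(s) ⇌ 2 Ce^3+ + 3 CO3^2-
Ksp = [Ce^3+]^2[CO3^2-]^3
If s mol/L of Ce2(CO3)3 dissolves, [Ce^3+] = 2s and [CO3^2-] = 3s.
Substituting: Ksp = (2s)^2(3s)^3 = 108s^5
Solving, s = (2.1 x 10^-36/108)^(1/5) = 2.9 x 10^-8 M

2.9e-8 M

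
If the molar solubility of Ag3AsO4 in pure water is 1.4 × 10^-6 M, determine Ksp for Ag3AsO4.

Ag3AsO4(s) ⇌ 3 Ag^+(aq) + AsO4^3-(aq)
If s mol/L of Ag3AsO4 dissolves, [Ag^+] = 3s and [AsO4^3-] = s.
Ksp = [Ag^+]^3[AsO4^3-]
So Ksp = (3s)^3 × s = 27s^4
With s = 1.4 × 10^-6: Ksp = 1.0 × 10^-22

Ksp ≈ 1.0e-22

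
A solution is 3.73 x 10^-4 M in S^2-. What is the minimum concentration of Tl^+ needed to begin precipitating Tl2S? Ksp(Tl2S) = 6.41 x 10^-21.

[Tl^+] ≈ 4.15 x 10^-9 M

Tl2S(s) ⇌ 2 Tl^+ + S^2-
Ksp = [Tl^+]^2[S^2-]
Precipitation begins when Q = Ksp. With [S^2-] = 3.73 x 10^-4 M:
6.41 x 10^-21 = (3.73 x 10^-4) × [Tl^+]^2
[Tl^+] = (6.41 x 10^-21 / 3.73 × 10^-4)^(1/2) = 4.15 × 10^-9 M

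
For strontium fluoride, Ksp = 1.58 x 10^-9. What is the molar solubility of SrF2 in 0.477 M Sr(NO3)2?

SrF2(s) ⇌ Sr^2+ + 2 F^-
Ksp = [Sr^2+][F^-]^2
If s mol/L dissolves here, [Sr^2+] = 0.477 + s ≈ 0.477, [F^-] = 2s (common-ion effect: Sr^2+ is already 0.477 M).
Ksp ≈ 0.477 × (2s)^2
s = 2.88 × 10^-5 M
Check: s = 2.9 x 10^-5 ≪ 0.477, so the approximation is valid.

s = 2.88e-5 M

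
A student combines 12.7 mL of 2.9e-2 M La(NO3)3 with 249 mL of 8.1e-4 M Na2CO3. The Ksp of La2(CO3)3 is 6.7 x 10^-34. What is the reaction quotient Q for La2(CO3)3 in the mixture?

Q = 9.1e-16

Total volume = 12.7 + 249 = 261.7 mL.
[La^3+] = 2.9 × 10^-2 × (12.7/261.7) = 1.41 × 10^-3 M
[CO3^2-] = 8.1 × 10^-4 × (249/261.7) = 7.71 × 10^-4 M
La2(CO3)3(s) ⇌ 2 La^3+(aq) + 3 CO3^2-(aq), so Q = [La^3+]^2[CO3^2-]^3
Q = (1.41 x 10^-3)^2(7.71 × 10^-4)^3 = 9.1 x 10^-16
Q > Ksp, so La2(CO3)3 will precipitate.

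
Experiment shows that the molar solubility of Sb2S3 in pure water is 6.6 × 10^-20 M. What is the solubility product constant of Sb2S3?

Ksp = 1.4 × 10^-94

Sb2S3(s) ⇌ 2 Sb^3+(aq) + 3 S^2-(aq)
For each mole of Sb2S3 that dissolves: [Sb^3+] = 2s, [S^2-] = 3s.
Ksp = [Sb^3+]^2[S^2-]^3
So Ksp = (2s)^2 × (3s)^3 = 108s^5
With s = 6.6 × 10^-20: Ksp = 1.4 × 10^-94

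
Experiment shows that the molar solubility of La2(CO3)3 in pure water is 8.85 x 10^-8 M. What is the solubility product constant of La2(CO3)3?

5.86 x 10^-34

La2(CO3)3(s) <=> 2 La^3+ + 3 CO3^2-
With molar solubility s: [La^3+] = 2s, [CO3^2-] = 3s.
Ksp = [La^3+]^2[CO3^2-]^3
Substituting: Ksp = (2s)^2(3s)^3 = 108s^5
Ksp = 108 × (8.85 × 10^-8)^5 = 5.86 x 10^-34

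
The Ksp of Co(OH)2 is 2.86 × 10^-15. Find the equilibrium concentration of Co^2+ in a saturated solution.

Co(OH)2(s) ⇌ Co^2+ + 2 OH^-
Ksp = [Co^2+][OH^-]^2
With molar solubility s: [Co^2+] = s, [OH^-] = 2s.
Substituting: Ksp = s(2s)^2 = 4s^3
s = (2.86 × 10^-15 / 4)^(1/3) = 8.942 × 10^-6 M
[Co^2+] = s = 8.94 x 10^-6 M

[Co^2+] = 8.94e-6 M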